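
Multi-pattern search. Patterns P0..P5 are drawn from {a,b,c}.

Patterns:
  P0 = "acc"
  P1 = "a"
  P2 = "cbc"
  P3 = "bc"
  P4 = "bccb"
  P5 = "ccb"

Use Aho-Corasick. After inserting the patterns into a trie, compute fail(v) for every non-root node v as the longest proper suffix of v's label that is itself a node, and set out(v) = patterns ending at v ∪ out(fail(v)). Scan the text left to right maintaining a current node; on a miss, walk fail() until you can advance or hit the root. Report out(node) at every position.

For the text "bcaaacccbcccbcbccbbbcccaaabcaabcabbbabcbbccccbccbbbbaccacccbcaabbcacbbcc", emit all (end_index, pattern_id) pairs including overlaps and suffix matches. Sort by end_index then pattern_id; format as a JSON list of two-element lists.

Build automaton:
Trie (insert patterns):
  n0 'ε': a→1 b→7 c→4
  n1 'a': c→2  [P1 ends]
  n2 'ac': c→3
  n3 'acc': ·  [P0 ends]
  n4 'c': b→5 c→11
  n5 'cb': c→6
  n6 'cbc': ·  [P2 ends]
  n7 'b': c→8
  n8 'bc': c→9  [P3 ends]
  n9 'bcc': b→10
  n10 'bccb': ·  [P4 ends]
  n11 'cc': b→12
  n12 'ccb': ·  [P5 ends]

BFS fail/out derivation:
  fail(1) 'a': from fail(0)=0 chase 'a': 0 ⇒ 0;  out={1}∪out(0)={1}
  fail(4) 'c': from fail(0)=0 chase 'c': 0 ⇒ 0;  out=∅∪out(0)=∅
  fail(7) 'b': from fail(0)=0 chase 'b': 0 ⇒ 0;  out=∅∪out(0)=∅
  fail(2) 'ac': from fail(1)=0 chase 'c': 0 ⇒ 4;  out=∅∪out(4)=∅
  fail(5) 'cb': from fail(4)=0 chase 'b': 0 ⇒ 7;  out=∅∪out(7)=∅
  fail(8) 'bc': from fail(7)=0 chase 'c': 0 ⇒ 4;  out={3}∪out(4)={3}
  fail(11) 'cc': from fail(4)=0 chase 'c': 0 ⇒ 4;  out=∅∪out(4)=∅
  fail(3) 'acc': from fail(2)=4 chase 'c': 4 ⇒ 11;  out={0}∪out(11)={0}
  fail(6) 'cbc': from fail(5)=7 chase 'c': 7 ⇒ 8;  out={2}∪out(8)={2,3}
  fail(9) 'bcc': from fail(8)=4 chase 'c': 4 ⇒ 11;  out=∅∪out(11)=∅
  fail(12) 'ccb': from fail(11)=4 chase 'b': 4 ⇒ 5;  out={5}∪out(5)={5}
  fail(10) 'bccb': from fail(9)=11 chase 'b': 11 ⇒ 12;  out={4}∪out(12)={4,5}

Run:
[0] read 'b'  n0⇒n7
[1] read 'c'  n7⇒n8  emit P3@[0:1]
[2] read 'a'  n8⇒n1 ·f  emit P1@[2:2]
[3] read 'a'  n1⇒n1 ·f  emit P1@[3:3]
[4] read 'a'  n1⇒n1 ·f  emit P1@[4:4]
[5] read 'c'  n1⇒n2
[6] read 'c'  n2⇒n3  emit P0@[4:6]
[7] read 'c'  n3⇒n11 ·f
[8] read 'b'  n11⇒n12  emit P5@[6:8]
[9] read 'c'  n12⇒n6 ·f  emit P2@[7:9],P3@[8:9]
[10] read 'c'  n6⇒n9 ·f
[11] read 'c'  n9⇒n11 ·f
[12] read 'b'  n11⇒n12  emit P5@[10:12]
[13] read 'c'  n12⇒n6 ·f  emit P2@[11:13],P3@[12:13]
[14] read 'b'  n6⇒n5 ·f
[15] read 'c'  n5⇒n6  emit P2@[13:15],P3@[14:15]
[16] read 'c'  n6⇒n9 ·f
[17] read 'b'  n9⇒n10  emit P4@[14:17],P5@[15:17]
[18] read 'b'  n10⇒n7 ·f
[19] read 'b'  n7⇒n7 ·f
[20] read 'c'  n7⇒n8  emit P3@[19:20]
[21] read 'c'  n8⇒n9
[22] read 'c'  n9⇒n11 ·f
[23] read 'a'  n11⇒n1 ·f  emit P1@[23:23]
[24] read 'a'  n1⇒n1 ·f  emit P1@[24:24]
[25] read 'a'  n1⇒n1 ·f  emit P1@[25:25]
[26] read 'b'  n1⇒n7 ·f
[27] read 'c'  n7⇒n8  emit P3@[26:27]
[28] read 'a'  n8⇒n1 ·f  emit P1@[28:28]
[29] read 'a'  n1⇒n1 ·f  emit P1@[29:29]
[30] read 'b'  n1⇒n7 ·f
[31] read 'c'  n7⇒n8  emit P3@[30:31]
[32] read 'a'  n8⇒n1 ·f  emit P1@[32:32]
[33] read 'b'  n1⇒n7 ·f
[34] read 'b'  n7⇒n7 ·f
[35] read 'b'  n7⇒n7 ·f
[36] read 'a'  n7⇒n1 ·f  emit P1@[36:36]
[37] read 'b'  n1⇒n7 ·f
[38] read 'c'  n7⇒n8  emit P3@[37:38]
[39] read 'b'  n8⇒n5 ·f
[40] read 'b'  n5⇒n7 ·f
[41] read 'c'  n7⇒n8  emit P3@[40:41]
[42] read 'c'  n8⇒n9
[43] read 'c'  n9⇒n11 ·f
[44] read 'c'  n11⇒n11 ·f
[45] read 'b'  n11⇒n12  emit P5@[43:45]
[46] read 'c'  n12⇒n6 ·f  emit P2@[44:46],P3@[45:46]
[47] read 'c'  n6⇒n9 ·f
[48] read 'b'  n9⇒n10  emit P4@[45:48],P5@[46:48]
[49] read 'b'  n10⇒n7 ·f
[50] read 'b'  n7⇒n7 ·f
[51] read 'b'  n7⇒n7 ·f
[52] read 'a'  n7⇒n1 ·f  emit P1@[52:52]
[53] read 'c'  n1⇒n2
[54] read 'c'  n2⇒n3  emit P0@[52:54]
[55] read 'a'  n3⇒n1 ·f  emit P1@[55:55]
[56] read 'c'  n1⇒n2
[57] read 'c'  n2⇒n3  emit P0@[55:57]
[58] read 'c'  n3⇒n11 ·f
[59] read 'b'  n11⇒n12  emit P5@[57:59]
[60] read 'c'  n12⇒n6 ·f  emit P2@[58:60],P3@[59:60]
[61] read 'a'  n6⇒n1 ·f  emit P1@[61:61]
[62] read 'a'  n1⇒n1 ·f  emit P1@[62:62]
[63] read 'b'  n1⇒n7 ·f
[64] read 'b'  n7⇒n7 ·f
[65] read 'c'  n7⇒n8  emit P3@[64:65]
[66] read 'a'  n8⇒n1 ·f  emit P1@[66:66]
[67] read 'c'  n1⇒n2
[68] read 'b'  n2⇒n5 ·f
[69] read 'b'  n5⇒n7 ·f
[70] read 'c'  n7⇒n8  emit P3@[69:70]
[71] read 'c'  n8⇒n9

All matches (sorted): [[1,3],[2,1],[3,1],[4,1],[6,0],[8,5],[9,2],[9,3],[12,5],[13,2],[13,3],[15,2],[15,3],[17,4],[17,5],[20,3],[23,1],[24,1],[25,1],[27,3],[28,1],[29,1],[31,3],[32,1],[36,1],[38,3],[41,3],[45,5],[46,2],[46,3],[48,4],[48,5],[52,1],[54,0],[55,1],[57,0],[59,5],[60,2],[60,3],[61,1],[62,1],[65,3],[66,1],[70,3]]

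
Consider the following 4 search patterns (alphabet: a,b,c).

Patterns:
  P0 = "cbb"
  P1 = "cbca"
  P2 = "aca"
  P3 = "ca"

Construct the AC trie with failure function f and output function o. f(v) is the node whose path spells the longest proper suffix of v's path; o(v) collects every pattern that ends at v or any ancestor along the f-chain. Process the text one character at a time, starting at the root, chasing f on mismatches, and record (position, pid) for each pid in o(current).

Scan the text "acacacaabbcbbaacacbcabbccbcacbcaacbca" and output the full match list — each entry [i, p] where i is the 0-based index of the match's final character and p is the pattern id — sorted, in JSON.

Construct AC machine:
Trie nodes:
  0='ε' goto a→6 c→1
  1='c' goto a→9 b→2
  2='cb' goto b→3 c→4
  3='cbb' goto ·  [P0 ends]
  4='cbc' goto a→5
  5='cbca' goto ·  [P1 ends]
  6='a' goto c→7
  7='ac' goto a→8
  8='aca' goto ·  [P2 ends]
  9='ca' goto ·  [P3 ends]

BFS fail/out derivation:
  fail(1) 'c': from fail(0)=0 chase 'c': 0 ⇒ 0;  out=∅∪out(0)=∅
  fail(6) 'a': from fail(0)=0 chase 'a': 0 ⇒ 0;  out=∅∪out(0)=∅
  fail(2) 'cb': from fail(1)=0 chase 'b': 0 ⇒ 0;  out=∅∪out(0)=∅
  fail(7) 'ac': from fail(6)=0 chase 'c': 0 ⇒ 1;  out=∅∪out(1)=∅
  fail(9) 'ca': from fail(1)=0 chase 'a': 0 ⇒ 6;  out={3}∪out(6)={3}
  fail(3) 'cbb': from fail(2)=0 chase 'b': 0 ⇒ 0;  out={0}∪out(0)={0}
  fail(4) 'cbc': from fail(2)=0 chase 'c': 0 ⇒ 1;  out=∅∪out(1)=∅
  fail(8) 'aca': from fail(7)=1 chase 'a': 1 ⇒ 9;  out={2}∪out(9)={2,3}
  fail(5) 'cbca': from fail(4)=1 chase 'a': 1 ⇒ 9;  out={1}∪out(9)={1,3}

Text stream:
[0] read 'a'  n0⇒n6
[1] read 'c'  n6⇒n7
[2] read 'a'  n7⇒n8  emit P2@[0:2],P3@[1:2]
[3] read 'c'  n8⇒n7 ·f
[4] read 'a'  n7⇒n8  emit P2@[2:4],P3@[3:4]
[5] read 'c'  n8⇒n7 ·f
[6] read 'a'  n7⇒n8  emit P2@[4:6],P3@[5:6]
[7] read 'a'  n8⇒n6 ·f
[8] read 'b'  n6⇒n0 ·f
[9] read 'b'  n0⇒n0
[10] read 'c'  n0⇒n1
[11] read 'b'  n1⇒n2
[12] read 'b'  n2⇒n3  emit P0@[10:12]
[13] read 'a'  n3⇒n6 ·f
[14] read 'a'  n6⇒n6 ·f
[15] read 'c'  n6⇒n7
[16] read 'a'  n7⇒n8  emit P2@[14:16],P3@[15:16]
[17] read 'c'  n8⇒n7 ·f
[18] read 'b'  n7⇒n2 ·f
[19] read 'c'  n2⇒n4
[20] read 'a'  n4⇒n5  emit P1@[17:20],P3@[19:20]
[21] read 'b'  n5⇒n0 ·f
[22] read 'b'  n0⇒n0
[23] read 'c'  n0⇒n1
[24] read 'c'  n1⇒n1 ·f
[25] read 'b'  n1⇒n2
[26] read 'c'  n2⇒n4
[27] read 'a'  n4⇒n5  emit P1@[24:27],P3@[26:27]
[28] read 'c'  n5⇒n7 ·f
[29] read 'b'  n7⇒n2 ·f
[30] read 'c'  n2⇒n4
[31] read 'a'  n4⇒n5  emit P1@[28:31],P3@[30:31]
[32] read 'a'  n5⇒n6 ·f
[33] read 'c'  n6⇒n7
[34] read 'b'  n7⇒n2 ·f
[35] read 'c'  n2⇒n4
[36] read 'a'  n4⇒n5  emit P1@[33:36],P3@[35:36]

Result: [[2,2],[2,3],[4,2],[4,3],[6,2],[6,3],[12,0],[16,2],[16,3],[20,1],[20,3],[27,1],[27,3],[31,1],[31,3],[36,1],[36,3]]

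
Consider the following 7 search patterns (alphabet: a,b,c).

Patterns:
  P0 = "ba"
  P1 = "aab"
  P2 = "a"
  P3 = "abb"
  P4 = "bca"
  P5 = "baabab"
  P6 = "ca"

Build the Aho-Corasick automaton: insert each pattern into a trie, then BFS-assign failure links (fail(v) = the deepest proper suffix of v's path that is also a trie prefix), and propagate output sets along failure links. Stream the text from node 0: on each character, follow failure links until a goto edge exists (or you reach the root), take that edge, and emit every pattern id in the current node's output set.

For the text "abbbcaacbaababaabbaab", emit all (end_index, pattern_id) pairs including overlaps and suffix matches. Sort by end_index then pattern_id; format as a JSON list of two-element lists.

Build automaton:
Trie (insert patterns):
  n0 'ε': a→3 b→1 c→14
  n1 'b': a→2 c→8
  n2 'ba': a→10  [P0 ends]
  n3 'a': a→4 b→6  [P2 ends]
  n4 'aa': b→5
  n5 'aab': ·  [P1 ends]
  n6 'ab': b→7
  n7 'abb': ·  [P3 ends]
  n8 'bc': a→9
  n9 'bca': ·  [P4 ends]
  n10 'baa': b→11
  n11 'baab': a→12
  n12 'baaba': b→13
  n13 'baabab': ·  [P5 ends]
  n14 'c': a→15
  n15 'ca': ·  [P6 ends]

BFS fail/out derivation:
  n1('b'): parent n0 fail=0; on 'b' 0 → fail=0;  out ∅∪∅=∅
  n3('a'): parent n0 fail=0; on 'a' 0 → fail=0;  out {2}∪∅={2}
  n14('c'): parent n0 fail=0; on 'c' 0 → fail=0;  out ∅∪∅=∅
  n2('ba'): parent n1 fail=0; on 'a' 0 → fail=3;  out {0}∪{2}={0,2}
  n4('aa'): parent n3 fail=0; on 'a' 0 → fail=3;  out ∅∪{2}={2}
  n6('ab'): parent n3 fail=0; on 'b' 0 → fail=1;  out ∅∪∅=∅
  n8('bc'): parent n1 fail=0; on 'c' 0 → fail=14;  out ∅∪∅=∅
  n15('ca'): parent n14 fail=0; on 'a' 0 → fail=3;  out {6}∪{2}={2,6}
  n5('aab'): parent n4 fail=3; on 'b' 3 → fail=6;  out {1}∪∅={1}
  n7('abb'): parent n6 fail=1; on 'b' 1→0 → fail=1;  out {3}∪∅={3}
  n9('bca'): parent n8 fail=14; on 'a' 14 → fail=15;  out {4}∪{2,6}={2,4,6}
  n10('baa'): parent n2 fail=3; on 'a' 3 → fail=4;  out ∅∪{2}={2}
  n11('baab'): parent n10 fail=4; on 'b' 4 → fail=5;  out ∅∪{1}={1}
  n12('baaba'): parent n11 fail=5; on 'a' 5→6→1 → fail=2;  out ∅∪{0,2}={0,2}
  n13('baabab'): parent n12 fail=2; on 'b' 2→3 → fail=6;  out {5}∪∅={5}

Run:
i=0 'a': node 0→3  ** P2@[0:0]
i=1 'b': node 3→6
i=2 'b': node 6→7  ** P3@[0:2]
i=3 'b': node 7→1 (fail-walked)
i=4 'c': node 1→8
i=5 'a': node 8→9  ** P2@[5:5],P4@[3:5],P6@[4:5]
i=6 'a': node 9→4 (fail-walked)  ** P2@[6:6]
i=7 'c': node 4→14 (fail-walked)
i=8 'b': node 14→1 (fail-walked)
i=9 'a': node 1→2  ** P0@[8:9],P2@[9:9]
i=10 'a': node 2→10  ** P2@[10:10]
i=11 'b': node 10→11  ** P1@[9:11]
i=12 'a': node 11→12  ** P0@[11:12],P2@[12:12]
i=13 'b': node 12→13  ** P5@[8:13]
i=14 'a': node 13→2 (fail-walked)  ** P0@[13:14],P2@[14:14]
i=15 'a': node 2→10  ** P2@[15:15]
i=16 'b': node 10→11  ** P1@[14:16]
i=17 'b': node 11→7 (fail-walked)  ** P3@[15:17]
i=18 'a': node 7→2 (fail-walked)  ** P0@[17:18],P2@[18:18]
i=19 'a': node 2→10  ** P2@[19:19]
i=20 'b': node 10→11  ** P1@[18:20]

All matches (sorted): [[0,2],[2,3],[5,2],[5,4],[5,6],[6,2],[9,0],[9,2],[10,2],[11,1],[12,0],[12,2],[13,5],[14,0],[14,2],[15,2],[16,1],[17,3],[18,0],[18,2],[19,2],[20,1]]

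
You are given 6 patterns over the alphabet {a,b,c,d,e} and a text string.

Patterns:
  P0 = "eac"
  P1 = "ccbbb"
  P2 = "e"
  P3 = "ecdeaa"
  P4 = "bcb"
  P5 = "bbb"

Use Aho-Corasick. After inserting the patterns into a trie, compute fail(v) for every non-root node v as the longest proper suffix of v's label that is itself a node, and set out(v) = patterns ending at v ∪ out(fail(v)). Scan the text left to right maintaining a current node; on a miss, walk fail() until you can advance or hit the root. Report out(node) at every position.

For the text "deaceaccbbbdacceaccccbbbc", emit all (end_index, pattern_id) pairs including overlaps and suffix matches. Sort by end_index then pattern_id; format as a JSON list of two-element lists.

Construct AC machine:
Trie nodes:
  n0 'ε': b→14 c→4 e→1
  n1 'e': a→2 c→9  ←P2
  n2 'ea': c→3
  n3 'eac': ·  ←P0
  n4 'c': c→5
  n5 'cc': b→6
  n6 'ccb': b→7
  n7 'ccbb': b→8
  n8 'ccbbb': ·  ←P1
  n9 'ec': d→10
  n10 'ecd': e→11
  n11 'ecde': a→12
  n12 'ecdea': a→13
  n13 'ecdeaa': ·  ←P3
  n14 'b': b→17 c→15
  n15 'bc': b→16
  n16 'bcb': ·  ←P4
  n17 'bb': b→18
  n18 'bbb': ·  ←P5

BFS fail/out derivation:
  n1('e'): parent n0 fail=0; on 'e' 0 → fail=0;  out {2}∪∅={2}
  n4('c'): parent n0 fail=0; on 'c' 0 → fail=0;  out ∅∪∅=∅
  n14('b'): parent n0 fail=0; on 'b' 0 → fail=0;  out ∅∪∅=∅
  n2('ea'): parent n1 fail=0; on 'a' 0 → fail=0;  out ∅∪∅=∅
  n5('cc'): parent n4 fail=0; on 'c' 0 → fail=4;  out ∅∪∅=∅
  n9('ec'): parent n1 fail=0; on 'c' 0 → fail=4;  out ∅∪∅=∅
  n15('bc'): parent n14 fail=0; on 'c' 0 → fail=4;  out ∅∪∅=∅
  n17('bb'): parent n14 fail=0; on 'b' 0 → fail=14;  out ∅∪∅=∅
  n3('eac'): parent n2 fail=0; on 'c' 0 → fail=4;  out {0}∪∅={0}
  n6('ccb'): parent n5 fail=4; on 'b' 4→0 → fail=14;  out ∅∪∅=∅
  n10('ecd'): parent n9 fail=4; on 'd' 4→0 → fail=0;  out ∅∪∅=∅
  n16('bcb'): parent n15 fail=4; on 'b' 4→0 → fail=14;  out {4}∪∅={4}
  n18('bbb'): parent n17 fail=14; on 'b' 14 → fail=17;  out {5}∪∅={5}
  n7('ccbb'): parent n6 fail=14; on 'b' 14 → fail=17;  out ∅∪∅=∅
  n11('ecde'): parent n10 fail=0; on 'e' 0 → fail=1;  out ∅∪{2}={2}
  n8('ccbbb'): parent n7 fail=17; on 'b' 17 → fail=18;  out {1}∪{5}={1,5}
  n12('ecdea'): parent n11 fail=1; on 'a' 1 → fail=2;  out ∅∪∅=∅
  n13('ecdeaa'): parent n12 fail=2; on 'a' 2→0 → fail=0;  out {3}∪∅={3}

Run:
[0] read 'd'  n0⇒n0
[1] read 'e'  n0⇒n1  emit P2@[1:1]
[2] read 'a'  n1⇒n2
[3] read 'c'  n2⇒n3  emit P0@[1:3]
[4] read 'e'  n3⇒n1 (via fail)  emit P2@[4:4]
[5] read 'a'  n1⇒n2
[6] read 'c'  n2⇒n3  emit P0@[4:6]
[7] read 'c'  n3⇒n5 (via fail)
[8] read 'b'  n5⇒n6
[9] read 'b'  n6⇒n7
[10] read 'b'  n7⇒n8  emit P1@[6:10],P5@[8:10]
[11] read 'd'  n8⇒n0 (via fail)
[12] read 'a'  n0⇒n0
[13] read 'c'  n0⇒n4
[14] read 'c'  n4⇒n5
[15] read 'e'  n5⇒n1 (via fail)  emit P2@[15:15]
[16] read 'a'  n1⇒n2
[17] read 'c'  n2⇒n3  emit P0@[15:17]
[18] read 'c'  n3⇒n5 (via fail)
[19] read 'c'  n5⇒n5 (via fail)
[20] read 'c'  n5⇒n5 (via fail)
[21] read 'b'  n5⇒n6
[22] read 'b'  n6⇒n7
[23] read 'b'  n7⇒n8  emit P1@[19:23],P5@[21:23]
[24] read 'c'  n8⇒n15 (via fail)

All matches (sorted): [[1,2],[3,0],[4,2],[6,0],[10,1],[10,5],[15,2],[17,0],[23,1],[23,5]]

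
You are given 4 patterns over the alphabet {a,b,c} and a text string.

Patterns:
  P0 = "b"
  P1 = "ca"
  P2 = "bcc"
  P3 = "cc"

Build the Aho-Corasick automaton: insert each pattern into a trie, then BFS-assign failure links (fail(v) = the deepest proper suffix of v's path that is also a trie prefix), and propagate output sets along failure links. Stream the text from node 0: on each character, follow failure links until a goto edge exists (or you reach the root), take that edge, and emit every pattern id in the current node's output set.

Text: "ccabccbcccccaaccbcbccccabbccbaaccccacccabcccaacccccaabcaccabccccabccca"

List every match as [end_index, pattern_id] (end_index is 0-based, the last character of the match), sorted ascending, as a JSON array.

Build:
Trie nodes:
  0='ε' goto b→1 c→2
  1='b' goto c→4  [P0 ends]
  2='c' goto a→3 c→6
  3='ca' goto ·  [P1 ends]
  4='bc' goto c→5
  5='bcc' goto ·  [P2 ends]
  6='cc' goto ·  [P3 ends]

BFS fail/out derivation:
  fail(1) 'b': from fail(0)=0 chase 'b': 0 ⇒ 0;  out={0}∪out(0)={0}
  fail(2) 'c': from fail(0)=0 chase 'c': 0 ⇒ 0;  out=∅∪out(0)=∅
  fail(3) 'ca': from fail(2)=0 chase 'a': 0 ⇒ 0;  out={1}∪out(0)={1}
  fail(4) 'bc': from fail(1)=0 chase 'c': 0 ⇒ 2;  out=∅∪out(2)=∅
  fail(6) 'cc': from fail(2)=0 chase 'c': 0 ⇒ 2;  out={3}∪out(2)={3}
  fail(5) 'bcc': from fail(4)=2 chase 'c': 2 ⇒ 6;  out={2}∪out(6)={2,3}

Text stream:
pos 0 'c': at 2
pos 1 'c': at 6  ** P3@[0:1]
pos 2 'a': at 3 ·f  ** P1@[1:2]
pos 3 'b': at 1 ·f  ** P0@[3:3]
pos 4 'c': at 4
pos 5 'c': at 5  ** P2@[3:5],P3@[4:5]
pos 6 'b': at 1 ·f  ** P0@[6:6]
pos 7 'c': at 4
pos 8 'c': at 5  ** P2@[6:8],P3@[7:8]
pos 9 'c': at 6 ·f  ** P3@[8:9]
pos 10 'c': at 6 ·f  ** P3@[9:10]
pos 11 'c': at 6 ·f  ** P3@[10:11]
pos 12 'a': at 3 ·f  ** P1@[11:12]
pos 13 'a': at 0 ·f
pos 14 'c': at 2
pos 15 'c': at 6  ** P3@[14:15]
pos 16 'b': at 1 ·f  ** P0@[16:16]
pos 17 'c': at 4
pos 18 'b': at 1 ·f  ** P0@[18:18]
pos 19 'c': at 4
pos 20 'c': at 5  ** P2@[18:20],P3@[19:20]
pos 21 'c': at 6 ·f  ** P3@[20:21]
pos 22 'c': at 6 ·f  ** P3@[21:22]
pos 23 'a': at 3 ·f  ** P1@[22:23]
pos 24 'b': at 1 ·f  ** P0@[24:24]
pos 25 'b': at 1 ·f  ** P0@[25:25]
pos 26 'c': at 4
pos 27 'c': at 5  ** P2@[25:27],P3@[26:27]
pos 28 'b': at 1 ·f  ** P0@[28:28]
pos 29 'a': at 0 ·f
pos 30 'a': at 0
pos 31 'c': at 2
pos 32 'c': at 6  ** P3@[31:32]
pos 33 'c': at 6 ·f  ** P3@[32:33]
pos 34 'c': at 6 ·f  ** P3@[33:34]
pos 35 'a': at 3 ·f  ** P1@[34:35]
pos 36 'c': at 2 ·f
pos 37 'c': at 6  ** P3@[36:37]
pos 38 'c': at 6 ·f  ** P3@[37:38]
pos 39 'a': at 3 ·f  ** P1@[38:39]
pos 40 'b': at 1 ·f  ** P0@[40:40]
pos 41 'c': at 4
pos 42 'c': at 5  ** P2@[40:42],P3@[41:42]
pos 43 'c': at 6 ·f  ** P3@[42:43]
pos 44 'a': at 3 ·f  ** P1@[43:44]
pos 45 'a': at 0 ·f
pos 46 'c': at 2
pos 47 'c': at 6  ** P3@[46:47]
pos 48 'c': at 6 ·f  ** P3@[47:48]
pos 49 'c': at 6 ·f  ** P3@[48:49]
pos 50 'c': at 6 ·f  ** P3@[49:50]
pos 51 'a': at 3 ·f  ** P1@[50:51]
pos 52 'a': at 0 ·f
pos 53 'b': at 1  ** P0@[53:53]
pos 54 'c': at 4
pos 55 'a': at 3 ·f  ** P1@[54:55]
pos 56 'c': at 2 ·f
pos 57 'c': at 6  ** P3@[56:57]
pos 58 'a': at 3 ·f  ** P1@[57:58]
pos 59 'b': at 1 ·f  ** P0@[59:59]
pos 60 'c': at 4
pos 61 'c': at 5  ** P2@[59:61],P3@[60:61]
pos 62 'c': at 6 ·f  ** P3@[61:62]
pos 63 'c': at 6 ·f  ** P3@[62:63]
pos 64 'a': at 3 ·f  ** P1@[63:64]
pos 65 'b': at 1 ·f  ** P0@[65:65]
pos 66 'c': at 4
pos 67 'c': at 5  ** P2@[65:67],P3@[66:67]
pos 68 'c': at 6 ·f  ** P3@[67:68]
pos 69 'a': at 3 ·f  ** P1@[68:69]

Result: [[1,3],[2,1],[3,0],[5,2],[5,3],[6,0],[8,2],[8,3],[9,3],[10,3],[11,3],[12,1],[15,3],[16,0],[18,0],[20,2],[20,3],[21,3],[22,3],[23,1],[24,0],[25,0],[27,2],[27,3],[28,0],[32,3],[33,3],[34,3],[35,1],[37,3],[38,3],[39,1],[40,0],[42,2],[42,3],[43,3],[44,1],[47,3],[48,3],[49,3],[50,3],[51,1],[53,0],[55,1],[57,3],[58,1],[59,0],[61,2],[61,3],[62,3],[63,3],[64,1],[65,0],[67,2],[67,3],[68,3],[69,1]]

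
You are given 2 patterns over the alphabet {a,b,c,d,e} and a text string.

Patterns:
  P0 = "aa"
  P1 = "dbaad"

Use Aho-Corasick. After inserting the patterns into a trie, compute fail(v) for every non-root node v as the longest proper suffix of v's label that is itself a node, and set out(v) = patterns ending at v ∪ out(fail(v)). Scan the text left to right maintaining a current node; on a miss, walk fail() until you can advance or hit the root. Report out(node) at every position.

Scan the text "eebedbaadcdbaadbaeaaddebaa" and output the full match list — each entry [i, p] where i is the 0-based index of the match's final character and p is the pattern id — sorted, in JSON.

Build automaton:
Trie nodes:
  n0 'ε': a→1 d→3
  n1 'a': a→2
  n2 'aa': ·  ←P0
  n3 'd': b→4
  n4 'db': a→5
  n5 'dba': a→6
  n6 'dbaa': d→7
  n7 'dbaad': ·  ←P1

BFS fail/out derivation:
  n1('a'): parent n0 fail=0; on 'a' 0 → fail=0;  out ∅∪∅=∅
  n3('d'): parent n0 fail=0; on 'd' 0 → fail=0;  out ∅∪∅=∅
  n2('aa'): parent n1 fail=0; on 'a' 0 → fail=1;  out {0}∪∅={0}
  n4('db'): parent n3 fail=0; on 'b' 0 → fail=0;  out ∅∪∅=∅
  n5('dba'): parent n4 fail=0; on 'a' 0 → fail=1;  out ∅∪∅=∅
  n6('dbaa'): parent n5 fail=1; on 'a' 1 → fail=2;  out ∅∪{0}={0}
  n7('dbaad'): parent n6 fail=2; on 'd' 2→1→0 → fail=3;  out {1}∪∅={1}

Run:
pos 0 'e': at 0
pos 1 'e': at 0
pos 2 'b': at 0
pos 3 'e': at 0
pos 4 'd': at 3
pos 5 'b': at 4
pos 6 'a': at 5
pos 7 'a': at 6  → match P0@[6:7]
pos 8 'd': at 7  → match P1@[4:8]
pos 9 'c': at 0 (via fail)
pos 10 'd': at 3
pos 11 'b': at 4
pos 12 'a': at 5
pos 13 'a': at 6  → match P0@[12:13]
pos 14 'd': at 7  → match P1@[10:14]
pos 15 'b': at 4 (via fail)
pos 16 'a': at 5
pos 17 'e': at 0 (via fail)
pos 18 'a': at 1
pos 19 'a': at 2  → match P0@[18:19]
pos 20 'd': at 3 (via fail)
pos 21 'd': at 3 (via fail)
pos 22 'e': at 0 (via fail)
pos 23 'b': at 0
pos 24 'a': at 1
pos 25 'a': at 2  → match P0@[24:25]

Result: [[7,0],[8,1],[13,0],[14,1],[19,0],[25,0]]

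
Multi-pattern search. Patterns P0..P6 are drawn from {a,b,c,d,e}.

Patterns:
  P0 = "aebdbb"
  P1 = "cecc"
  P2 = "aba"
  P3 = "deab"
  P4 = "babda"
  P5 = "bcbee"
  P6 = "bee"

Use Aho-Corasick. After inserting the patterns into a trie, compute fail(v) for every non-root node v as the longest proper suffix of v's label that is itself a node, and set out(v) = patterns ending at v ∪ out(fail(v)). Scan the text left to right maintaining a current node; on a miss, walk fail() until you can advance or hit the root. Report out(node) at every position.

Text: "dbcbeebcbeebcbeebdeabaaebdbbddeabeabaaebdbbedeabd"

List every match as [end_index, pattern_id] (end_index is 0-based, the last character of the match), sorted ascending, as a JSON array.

Construct AC machine:
Trie nodes:
  0='ε' goto a→1 b→17 c→7 d→13
  1='a' goto b→11 e→2
  2='ae' goto b→3
  3='aeb' goto d→4
  4='aebd' goto b→5
  5='aebdb' goto b→6
  6='aebdbb' goto ·  ←P0
  7='c' goto e→8
  8='ce' goto c→9
  9='cec' goto c→10
  10='cecc' goto ·  ←P1
  11='ab' goto a→12
  12='aba' goto ·  ←P2
  13='d' goto e→14
  14='de' goto a→15
  15='dea' goto b→16
  16='deab' goto ·  ←P3
  17='b' goto a→18 c→22 e→26
  18='ba' goto b→19
  19='bab' goto d→20
  20='babd' goto a→21
  21='babda' goto ·  ←P4
  22='bc' goto b→23
  23='bcb' goto e→24
  24='bcbe' goto e→25
  25='bcbee' goto ·  ←P5
  26='be' goto e→27
  27='bee' goto ·  ←P6

BFS fail/out derivation:
  n1('a'): parent n0 fail=0; on 'a' 0 → fail=0;  out ∅∪∅=∅
  n7('c'): parent n0 fail=0; on 'c' 0 → fail=0;  out ∅∪∅=∅
  n13('d'): parent n0 fail=0; on 'd' 0 → fail=0;  out ∅∪∅=∅
  n17('b'): parent n0 fail=0; on 'b' 0 → fail=0;  out ∅∪∅=∅
  n2('ae'): parent n1 fail=0; on 'e' 0 → fail=0;  out ∅∪∅=∅
  n8('ce'): parent n7 fail=0; on 'e' 0 → fail=0;  out ∅∪∅=∅
  n11('ab'): parent n1 fail=0; on 'b' 0 → fail=17;  out ∅∪∅=∅
  n14('de'): parent n13 fail=0; on 'e' 0 → fail=0;  out ∅∪∅=∅
  n18('ba'): parent n17 fail=0; on 'a' 0 → fail=1;  out ∅∪∅=∅
  n22('bc'): parent n17 fail=0; on 'c' 0 → fail=7;  out ∅∪∅=∅
  n26('be'): parent n17 fail=0; on 'e' 0 → fail=0;  out ∅∪∅=∅
  n3('aeb'): parent n2 fail=0; on 'b' 0 → fail=17;  out ∅∪∅=∅
  n9('cec'): parent n8 fail=0; on 'c' 0 → fail=7;  out ∅∪∅=∅
  n12('aba'): parent n11 fail=17; on 'a' 17 → fail=18;  out {2}∪∅={2}
  n15('dea'): parent n14 fail=0; on 'a' 0 → fail=1;  out ∅∪∅=∅
  n19('bab'): parent n18 fail=1; on 'b' 1 → fail=11;  out ∅∪∅=∅
  n23('bcb'): parent n22 fail=7; on 'b' 7→0 → fail=17;  out ∅∪∅=∅
  n27('bee'): parent n26 fail=0; on 'e' 0 → fail=0;  out {6}∪∅={6}
  n4('aebd'): parent n3 fail=17; on 'd' 17→0 → fail=13;  out ∅∪∅=∅
  n10('cecc'): parent n9 fail=7; on 'c' 7→0 → fail=7;  out {1}∪∅={1}
  n16('deab'): parent n15 fail=1; on 'b' 1 → fail=11;  out {3}∪∅={3}
  n20('babd'): parent n19 fail=11; on 'd' 11→17→0 → fail=13;  out ∅∪∅=∅
  n24('bcbe'): parent n23 fail=17; on 'e' 17 → fail=26;  out ∅∪∅=∅
  n5('aebdb'): parent n4 fail=13; on 'b' 13→0 → fail=17;  out ∅∪∅=∅
  n21('babda'): parent n20 fail=13; on 'a' 13→0 → fail=1;  out {4}∪∅={4}
  n25('bcbee'): parent n24 fail=26; on 'e' 26 → fail=27;  out {5}∪{6}={5,6}
  n6('aebdbb'): parent n5 fail=17; on 'b' 17→0 → fail=17;  out {0}∪∅={0}

Text stream:
i=0 'd': node 0→13
i=1 'b': node 13→17 (fail-walked)
i=2 'c': node 17→22
i=3 'b': node 22→23
i=4 'e': node 23→24
i=5 'e': node 24→25  ** P5@[1:5],P6@[3:5]
i=6 'b': node 25→17 (fail-walked)
i=7 'c': node 17→22
i=8 'b': node 22→23
i=9 'e': node 23→24
i=10 'e': node 24→25  ** P5@[6:10],P6@[8:10]
i=11 'b': node 25→17 (fail-walked)
i=12 'c': node 17→22
i=13 'b': node 22→23
i=14 'e': node 23→24
i=15 'e': node 24→25  ** P5@[11:15],P6@[13:15]
i=16 'b': node 25→17 (fail-walked)
i=17 'd': node 17→13 (fail-walked)
i=18 'e': node 13→14
i=19 'a': node 14→15
i=20 'b': node 15→16  ** P3@[17:20]
i=21 'a': node 16→12 (fail-walked)  ** P2@[19:21]
i=22 'a': node 12→1 (fail-walked)
i=23 'e': node 1→2
i=24 'b': node 2→3
i=25 'd': node 3→4
i=26 'b': node 4→5
i=27 'b': node 5→6  ** P0@[22:27]
i=28 'd': node 6→13 (fail-walked)
i=29 'd': node 13→13 (fail-walked)
i=30 'e': node 13→14
i=31 'a': node 14→15
i=32 'b': node 15→16  ** P3@[29:32]
i=33 'e': node 16→26 (fail-walked)
i=34 'a': node 26→1 (fail-walked)
i=35 'b': node 1→11
i=36 'a': node 11→12  ** P2@[34:36]
i=37 'a': node 12→1 (fail-walked)
i=38 'e': node 1→2
i=39 'b': node 2→3
i=40 'd': node 3→4
i=41 'b': node 4→5
i=42 'b': node 5→6  ** P0@[37:42]
i=43 'e': node 6→26 (fail-walked)
i=44 'd': node 26→13 (fail-walked)
i=45 'e': node 13→14
i=46 'a': node 14→15
i=47 'b': node 15→16  ** P3@[44:47]
i=48 'd': node 16→13 (fail-walked)

Result: [[5,5],[5,6],[10,5],[10,6],[15,5],[15,6],[20,3],[21,2],[27,0],[32,3],[36,2],[42,0],[47,3]]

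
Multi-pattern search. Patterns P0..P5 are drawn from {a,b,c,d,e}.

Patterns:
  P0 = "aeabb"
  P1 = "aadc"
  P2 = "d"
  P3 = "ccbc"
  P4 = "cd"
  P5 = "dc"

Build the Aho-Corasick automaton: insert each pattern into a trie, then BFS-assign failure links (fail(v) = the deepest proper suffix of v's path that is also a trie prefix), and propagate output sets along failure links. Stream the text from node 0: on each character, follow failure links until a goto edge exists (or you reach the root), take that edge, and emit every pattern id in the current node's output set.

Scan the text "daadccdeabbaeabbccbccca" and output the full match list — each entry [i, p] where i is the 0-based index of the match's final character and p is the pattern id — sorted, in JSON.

Build automaton:
Trie nodes:
  0='ε' goto a→1 c→10 d→9
  1='a' goto a→6 e→2
  2='ae' goto a→3
  3='aea' goto b→4
  4='aeab' goto b→5
  5='aeabb' goto ·  [P0 ends]
  6='aa' goto d→7
  7='aad' goto c→8
  8='aadc' goto ·  [P1 ends]
  9='d' goto c→15  [P2 ends]
  10='c' goto c→11 d→14
  11='cc' goto b→12
  12='ccb' goto c→13
  13='ccbc' goto ·  [P3 ends]
  14='cd' goto ·  [P4 ends]
  15='dc' goto ·  [P5 ends]

BFS fail/out derivation:
  n1('a'): parent n0 fail=0; on 'a' 0 → fail=0;  out ∅∪∅=∅
  n9('d'): parent n0 fail=0; on 'd' 0 → fail=0;  out {2}∪∅={2}
  n10('c'): parent n0 fail=0; on 'c' 0 → fail=0;  out ∅∪∅=∅
  n2('ae'): parent n1 fail=0; on 'e' 0 → fail=0;  out ∅∪∅=∅
  n6('aa'): parent n1 fail=0; on 'a' 0 → fail=1;  out ∅∪∅=∅
  n11('cc'): parent n10 fail=0; on 'c' 0 → fail=10;  out ∅∪∅=∅
  n14('cd'): parent n10 fail=0; on 'd' 0 → fail=9;  out {4}∪{2}={2,4}
  n15('dc'): parent n9 fail=0; on 'c' 0 → fail=10;  out {5}∪∅={5}
  n3('aea'): parent n2 fail=0; on 'a' 0 → fail=1;  out ∅∪∅=∅
  n7('aad'): parent n6 fail=1; on 'd' 1→0 → fail=9;  out ∅∪{2}={2}
  n12('ccb'): parent n11 fail=10; on 'b' 10→0 → fail=0;  out ∅∪∅=∅
  n4('aeab'): parent n3 fail=1; on 'b' 1→0 → fail=0;  out ∅∪∅=∅
  n8('aadc'): parent n7 fail=9; on 'c' 9 → fail=15;  out {1}∪{5}={1,5}
  n13('ccbc'): parent n12 fail=0; on 'c' 0 → fail=10;  out {3}∪∅={3}
  n5('aeabb'): parent n4 fail=0; on 'b' 0 → fail=0;  out {0}∪∅={0}

Text stream:
i=0 'd': node 0→9  → match P2@[0:0]
i=1 'a': node 9→1 (via fail)
i=2 'a': node 1→6
i=3 'd': node 6→7  → match P2@[3:3]
i=4 'c': node 7→8  → match P1@[1:4],P5@[3:4]
i=5 'c': node 8→11 (via fail)
i=6 'd': node 11→14 (via fail)  → match P2@[6:6],P4@[5:6]
i=7 'e': node 14→0 (via fail)
i=8 'a': node 0→1
i=9 'b': node 1→0 (via fail)
i=10 'b': node 0→0
i=11 'a': node 0→1
i=12 'e': node 1→2
i=13 'a': node 2→3
i=14 'b': node 3→4
i=15 'b': node 4→5  → match P0@[11:15]
i=16 'c': node 5→10 (via fail)
i=17 'c': node 10→11
i=18 'b': node 11→12
i=19 'c': node 12→13  → match P3@[16:19]
i=20 'c': node 13→11 (via fail)
i=21 'c': node 11→11 (via fail)
i=22 'a': node 11→1 (via fail)

All matches (sorted): [[0,2],[3,2],[4,1],[4,5],[6,2],[6,4],[15,0],[19,3]]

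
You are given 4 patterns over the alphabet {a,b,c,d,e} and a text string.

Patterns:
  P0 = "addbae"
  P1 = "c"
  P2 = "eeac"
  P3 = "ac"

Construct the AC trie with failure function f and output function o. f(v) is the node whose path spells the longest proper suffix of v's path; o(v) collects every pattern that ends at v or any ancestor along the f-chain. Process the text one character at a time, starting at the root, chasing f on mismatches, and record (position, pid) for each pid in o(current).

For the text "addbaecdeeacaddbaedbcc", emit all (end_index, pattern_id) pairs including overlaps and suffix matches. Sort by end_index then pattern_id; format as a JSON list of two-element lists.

Build automaton:
Trie (insert patterns):
  0='ε' goto a→1 c→7 e→8
  1='a' goto c→12 d→2
  2='ad' goto d→3
  3='add' goto b→4
  4='addb' goto a→5
  5='addba' goto e→6
  6='addbae' goto ·  [P0 ends]
  7='c' goto ·  [P1 ends]
  8='e' goto e→9
  9='ee' goto a→10
  10='eea' goto c→11
  11='eeac' goto ·  [P2 ends]
  12='ac' goto ·  [P3 ends]

BFS fail/out derivation:
  n1('a'): parent n0 fail=0; on 'a' 0 → fail=0;  out ∅∪∅=∅
  n7('c'): parent n0 fail=0; on 'c' 0 → fail=0;  out {1}∪∅={1}
  n8('e'): parent n0 fail=0; on 'e' 0 → fail=0;  out ∅∪∅=∅
  n2('ad'): parent n1 fail=0; on 'd' 0 → fail=0;  out ∅∪∅=∅
  n9('ee'): parent n8 fail=0; on 'e' 0 → fail=8;  out ∅∪∅=∅
  n12('ac'): parent n1 fail=0; on 'c' 0 → fail=7;  out {3}∪{1}={1,3}
  n3('add'): parent n2 fail=0; on 'd' 0 → fail=0;  out ∅∪∅=∅
  n10('eea'): parent n9 fail=8; on 'a' 8→0 → fail=1;  out ∅∪∅=∅
  n4('addb'): parent n3 fail=0; on 'b' 0 → fail=0;  out ∅∪∅=∅
  n11('eeac'): parent n10 fail=1; on 'c' 1 → fail=12;  out {2}∪{1,3}={1,2,3}
  n5('addba'): parent n4 fail=0; on 'a' 0 → fail=1;  out ∅∪∅=∅
  n6('addbae'): parent n5 fail=1; on 'e' 1→0 → fail=8;  out {0}∪∅={0}

Text stream:
i=0 'a': node 0→1
i=1 'd': node 1→2
i=2 'd': node 2→3
i=3 'b': node 3→4
i=4 'a': node 4→5
i=5 'e': node 5→6  → match P0@[0:5]
i=6 'c': node 6→7 (via fail)  → match P1@[6:6]
i=7 'd': node 7→0 (via fail)
i=8 'e': node 0→8
i=9 'e': node 8→9
i=10 'a': node 9→10
i=11 'c': node 10→11  → match P1@[11:11],P2@[8:11],P3@[10:11]
i=12 'a': node 11→1 (via fail)
i=13 'd': node 1→2
i=14 'd': node 2→3
i=15 'b': node 3→4
i=16 'a': node 4→5
i=17 'e': node 5→6  → match P0@[12:17]
i=18 'd': node 6→0 (via fail)
i=19 'b': node 0→0
i=20 'c': node 0→7  → match P1@[20:20]
i=21 'c': node 7→7 (via fail)  → match P1@[21:21]

Result: [[5,0],[6,1],[11,1],[11,2],[11,3],[17,0],[20,1],[21,1]]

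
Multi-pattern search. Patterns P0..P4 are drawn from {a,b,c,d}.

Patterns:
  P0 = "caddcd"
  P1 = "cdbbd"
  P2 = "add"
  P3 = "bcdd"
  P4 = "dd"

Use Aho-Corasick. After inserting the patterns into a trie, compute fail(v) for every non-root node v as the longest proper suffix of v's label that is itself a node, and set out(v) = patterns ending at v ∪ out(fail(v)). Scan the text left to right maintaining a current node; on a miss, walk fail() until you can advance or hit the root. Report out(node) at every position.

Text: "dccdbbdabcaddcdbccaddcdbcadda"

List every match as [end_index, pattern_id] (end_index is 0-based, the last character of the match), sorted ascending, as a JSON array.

Construct AC machine:
Trie nodes:
  n0 'ε': a→11 b→14 c→1 d→18
  n1 'c': a→2 d→7
  n2 'ca': d→3
  n3 'cad': d→4
  n4 'cadd': c→5
  n5 'caddc': d→6
  n6 'caddcd': ·  [P0 ends]
  n7 'cd': b→8
  n8 'cdb': b→9
  n9 'cdbb': d→10
  n10 'cdbbd': ·  [P1 ends]
  n11 'a': d→12
  n12 'ad': d→13
  n13 'add': ·  [P2 ends]
  n14 'b': c→15
  n15 'bc': d→16
  n16 'bcd': d→17
  n17 'bcdd': ·  [P3 ends]
  n18 'd': d→19
  n19 'dd': ·  [P4 ends]

BFS fail/out derivation:
  n1('c'): parent n0 fail=0; on 'c' 0 → fail=0;  out ∅∪∅=∅
  n11('a'): parent n0 fail=0; on 'a' 0 → fail=0;  out ∅∪∅=∅
  n14('b'): parent n0 fail=0; on 'b' 0 → fail=0;  out ∅∪∅=∅
  n18('d'): parent n0 fail=0; on 'd' 0 → fail=0;  out ∅∪∅=∅
  n2('ca'): parent n1 fail=0; on 'a' 0 → fail=11;  out ∅∪∅=∅
  n7('cd'): parent n1 fail=0; on 'd' 0 → fail=18;  out ∅∪∅=∅
  n12('ad'): parent n11 fail=0; on 'd' 0 → fail=18;  out ∅∪∅=∅
  n15('bc'): parent n14 fail=0; on 'c' 0 → fail=1;  out ∅∪∅=∅
  n19('dd'): parent n18 fail=0; on 'd' 0 → fail=18;  out {4}∪∅={4}
  n3('cad'): parent n2 fail=11; on 'd' 11 → fail=12;  out ∅∪∅=∅
  n8('cdb'): parent n7 fail=18; on 'b' 18→0 → fail=14;  out ∅∪∅=∅
  n13('add'): parent n12 fail=18; on 'd' 18 → fail=19;  out {2}∪{4}={2,4}
  n16('bcd'): parent n15 fail=1; on 'd' 1 → fail=7;  out ∅∪∅=∅
  n4('cadd'): parent n3 fail=12; on 'd' 12 → fail=13;  out ∅∪{2,4}={2,4}
  n9('cdbb'): parent n8 fail=14; on 'b' 14→0 → fail=14;  out ∅∪∅=∅
  n17('bcdd'): parent n16 fail=7; on 'd' 7→18 → fail=19;  out {3}∪{4}={3,4}
  n5('caddc'): parent n4 fail=13; on 'c' 13→19→18→0 → fail=1;  out ∅∪∅=∅
  n10('cdbbd'): parent n9 fail=14; on 'd' 14→0 → fail=18;  out {1}∪∅={1}
  n6('caddcd'): parent n5 fail=1; on 'd' 1 → fail=7;  out {0}∪∅={0}

Run:
pos 0 'd': at 18
pos 1 'c': at 1 ·f
pos 2 'c': at 1 ·f
pos 3 'd': at 7
pos 4 'b': at 8
pos 5 'b': at 9
pos 6 'd': at 10  ** P1@[2:6]
pos 7 'a': at 11 ·f
pos 8 'b': at 14 ·f
pos 9 'c': at 15
pos 10 'a': at 2 ·f
pos 11 'd': at 3
pos 12 'd': at 4  ** P2@[10:12],P4@[11:12]
pos 13 'c': at 5
pos 14 'd': at 6  ** P0@[9:14]
pos 15 'b': at 8 ·f
pos 16 'c': at 15 ·f
pos 17 'c': at 1 ·f
pos 18 'a': at 2
pos 19 'd': at 3
pos 20 'd': at 4  ** P2@[18:20],P4@[19:20]
pos 21 'c': at 5
pos 22 'd': at 6  ** P0@[17:22]
pos 23 'b': at 8 ·f
pos 24 'c': at 15 ·f
pos 25 'a': at 2 ·f
pos 26 'd': at 3
pos 27 'd': at 4  ** P2@[25:27],P4@[26:27]
pos 28 'a': at 11 ·f

All matches (sorted): [[6,1],[12,2],[12,4],[14,0],[20,2],[20,4],[22,0],[27,2],[27,4]]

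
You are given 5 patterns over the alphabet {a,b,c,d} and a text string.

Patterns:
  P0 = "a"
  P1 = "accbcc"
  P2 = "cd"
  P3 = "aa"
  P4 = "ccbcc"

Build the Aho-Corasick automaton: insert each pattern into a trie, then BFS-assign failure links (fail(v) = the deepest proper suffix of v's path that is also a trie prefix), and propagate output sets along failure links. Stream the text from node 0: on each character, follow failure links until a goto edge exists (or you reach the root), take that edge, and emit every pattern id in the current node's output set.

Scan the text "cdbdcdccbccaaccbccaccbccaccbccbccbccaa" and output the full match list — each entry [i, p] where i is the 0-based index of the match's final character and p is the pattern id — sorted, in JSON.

Construct AC machine:
Trie (insert patterns):
  0='ε' goto a→1 c→7
  1='a' goto a→9 c→2  ←P0
  2='ac' goto c→3
  3='acc' goto b→4
  4='accb' goto c→5
  5='accbc' goto c→6
  6='accbcc' goto ·  ←P1
  7='c' goto c→10 d→8
  8='cd' goto ·  ←P2
  9='aa' goto ·  ←P3
  10='cc' goto b→11
  11='ccb' goto c→12
  12='ccbc' goto c→13
  13='ccbcc' goto ·  ←P4

Failure links (BFS by depth):
  fail(1) 'a': from fail(0)=0 chase 'a': 0 ⇒ 0;  out={0}∪out(0)={0}
  fail(7) 'c': from fail(0)=0 chase 'c': 0 ⇒ 0;  out=∅∪out(0)=∅
  fail(2) 'ac': from fail(1)=0 chase 'c': 0 ⇒ 7;  out=∅∪out(7)=∅
  fail(8) 'cd': from fail(7)=0 chase 'd': 0 ⇒ 0;  out={2}∪out(0)={2}
  fail(9) 'aa': from fail(1)=0 chase 'a': 0 ⇒ 1;  out={3}∪out(1)={0,3}
  fail(10) 'cc': from fail(7)=0 chase 'c': 0 ⇒ 7;  out=∅∪out(7)=∅
  fail(3) 'acc': from fail(2)=7 chase 'c': 7 ⇒ 10;  out=∅∪out(10)=∅
  fail(11) 'ccb': from fail(10)=7 chase 'b': 7→0 ⇒ 0;  out=∅∪out(0)=∅
  fail(4) 'accb': from fail(3)=10 chase 'b': 10 ⇒ 11;  out=∅∪out(11)=∅
  fail(12) 'ccbc': from fail(11)=0 chase 'c': 0 ⇒ 7;  out=∅∪out(7)=∅
  fail(5) 'accbc': from fail(4)=11 chase 'c': 11 ⇒ 12;  out=∅∪out(12)=∅
  fail(13) 'ccbcc': from fail(12)=7 chase 'c': 7 ⇒ 10;  out={4}∪out(10)={4}
  fail(6) 'accbcc': from fail(5)=12 chase 'c': 12 ⇒ 13;  out={1}∪out(13)={1,4}

Scan:
[0] read 'c'  n0⇒n7
[1] read 'd'  n7⇒n8  ** P2@[0:1]
[2] read 'b'  n8⇒n0 ·f
[3] read 'd'  n0⇒n0
[4] read 'c'  n0⇒n7
[5] read 'd'  n7⇒n8  ** P2@[4:5]
[6] read 'c'  n8⇒n7 ·f
[7] read 'c'  n7⇒n10
[8] read 'b'  n10⇒n11
[9] read 'c'  n11⇒n12
[10] read 'c'  n12⇒n13  ** P4@[6:10]
[11] read 'a'  n13⇒n1 ·f  ** P0@[11:11]
[12] read 'a'  n1⇒n9  ** P0@[12:12],P3@[11:12]
[13] read 'c'  n9⇒n2 ·f
[14] read 'c'  n2⇒n3
[15] read 'b'  n3⇒n4
[16] read 'c'  n4⇒n5
[17] read 'c'  n5⇒n6  ** P1@[12:17],P4@[13:17]
[18] read 'a'  n6⇒n1 ·f  ** P0@[18:18]
[19] read 'c'  n1⇒n2
[20] read 'c'  n2⇒n3
[21] read 'b'  n3⇒n4
[22] read 'c'  n4⇒n5
[23] read 'c'  n5⇒n6  ** P1@[18:23],P4@[19:23]
[24] read 'a'  n6⇒n1 ·f  ** P0@[24:24]
[25] read 'c'  n1⇒n2
[26] read 'c'  n2⇒n3
[27] read 'b'  n3⇒n4
[28] read 'c'  n4⇒n5
[29] read 'c'  n5⇒n6  ** P1@[24:29],P4@[25:29]
[30] read 'b'  n6⇒n11 ·f
[31] read 'c'  n11⇒n12
[32] read 'c'  n12⇒n13  ** P4@[28:32]
[33] read 'b'  n13⇒n11 ·f
[34] read 'c'  n11⇒n12
[35] read 'c'  n12⇒n13  ** P4@[31:35]
[36] read 'a'  n13⇒n1 ·f  ** P0@[36:36]
[37] read 'a'  n1⇒n9  ** P0@[37:37],P3@[36:37]

All matches (sorted): [[1,2],[5,2],[10,4],[11,0],[12,0],[12,3],[17,1],[17,4],[18,0],[23,1],[23,4],[24,0],[29,1],[29,4],[32,4],[35,4],[36,0],[37,0],[37,3]]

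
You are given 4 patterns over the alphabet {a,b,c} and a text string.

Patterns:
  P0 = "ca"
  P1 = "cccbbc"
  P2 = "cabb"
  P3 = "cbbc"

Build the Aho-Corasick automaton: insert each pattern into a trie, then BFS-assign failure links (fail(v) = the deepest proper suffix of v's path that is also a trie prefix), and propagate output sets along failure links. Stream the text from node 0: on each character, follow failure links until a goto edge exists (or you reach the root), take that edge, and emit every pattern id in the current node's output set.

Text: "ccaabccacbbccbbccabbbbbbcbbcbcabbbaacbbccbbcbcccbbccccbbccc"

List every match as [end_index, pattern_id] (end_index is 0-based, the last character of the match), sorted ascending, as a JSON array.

Construct AC machine:
Trie nodes:
  0='ε' goto c→1
  1='c' goto a→2 b→10 c→3
  2='ca' goto b→8  [P0 ends]
  3='cc' goto c→4
  4='ccc' goto b→5
  5='cccb' goto b→6
  6='cccbb' goto c→7
  7='cccbbc' goto ·  [P1 ends]
  8='cab' goto b→9
  9='cabb' goto ·  [P2 ends]
  10='cb' goto b→11
  11='cbb' goto c→12
  12='cbbc' goto ·  [P3 ends]

Failure links (BFS by depth):
  n1('c'): parent n0 fail=0; on 'c' 0 → fail=0;  out ∅∪∅=∅
  n2('ca'): parent n1 fail=0; on 'a' 0 → fail=0;  out {0}∪∅={0}
  n3('cc'): parent n1 fail=0; on 'c' 0 → fail=1;  out ∅∪∅=∅
  n10('cb'): parent n1 fail=0; on 'b' 0 → fail=0;  out ∅∪∅=∅
  n4('ccc'): parent n3 fail=1; on 'c' 1 → fail=3;  out ∅∪∅=∅
  n8('cab'): parent n2 fail=0; on 'b' 0 → fail=0;  out ∅∪∅=∅
  n11('cbb'): parent n10 fail=0; on 'b' 0 → fail=0;  out ∅∪∅=∅
  n5('cccb'): parent n4 fail=3; on 'b' 3→1 → fail=10;  out ∅∪∅=∅
  n9('cabb'): parent n8 fail=0; on 'b' 0 → fail=0;  out {2}∪∅={2}
  n12('cbbc'): parent n11 fail=0; on 'c' 0 → fail=1;  out {3}∪∅={3}
  n6('cccbb'): parent n5 fail=10; on 'b' 10 → fail=11;  out ∅∪∅=∅
  n7('cccbbc'): parent n6 fail=11; on 'c' 11 → fail=12;  out {1}∪{3}={1,3}

Scan:
i=0 'c': node 0→1
i=1 'c': node 1→3
i=2 'a': node 3→2 (via fail)  ** P0@[1:2]
i=3 'a': node 2→0 (via fail)
i=4 'b': node 0→0
i=5 'c': node 0→1
i=6 'c': node 1→3
i=7 'a': node 3→2 (via fail)  ** P0@[6:7]
i=8 'c': node 2→1 (via fail)
i=9 'b': node 1→10
i=10 'b': node 10→11
i=11 'c': node 11→12  ** P3@[8:11]
i=12 'c': node 12→3 (via fail)
i=13 'b': node 3→10 (via fail)
i=14 'b': node 10→11
i=15 'c': node 11→12  ** P3@[12:15]
i=16 'c': node 12→3 (via fail)
i=17 'a': node 3→2 (via fail)  ** P0@[16:17]
i=18 'b': node 2→8
i=19 'b': node 8→9  ** P2@[16:19]
i=20 'b': node 9→0 (via fail)
i=21 'b': node 0→0
i=22 'b': node 0→0
i=23 'b': node 0→0
i=24 'c': node 0→1
i=25 'b': node 1→10
i=26 'b': node 10→11
i=27 'c': node 11→12  ** P3@[24:27]
i=28 'b': node 12→10 (via fail)
i=29 'c': node 10→1 (via fail)
i=30 'a': node 1→2  ** P0@[29:30]
i=31 'b': node 2→8
i=32 'b': node 8→9  ** P2@[29:32]
i=33 'b': node 9→0 (via fail)
i=34 'a': node 0→0
i=35 'a': node 0→0
i=36 'c': node 0→1
i=37 'b': node 1→10
i=38 'b': node 10→11
i=39 'c': node 11→12  ** P3@[36:39]
i=40 'c': node 12→3 (via fail)
i=41 'b': node 3→10 (via fail)
i=42 'b': node 10→11
i=43 'c': node 11→12  ** P3@[40:43]
i=44 'b': node 12→10 (via fail)
i=45 'c': node 10→1 (via fail)
i=46 'c': node 1→3
i=47 'c': node 3→4
i=48 'b': node 4→5
i=49 'b': node 5→6
i=50 'c': node 6→7  ** P1@[45:50],P3@[47:50]
i=51 'c': node 7→3 (via fail)
i=52 'c': node 3→4
i=53 'c': node 4→4 (via fail)
i=54 'b': node 4→5
i=55 'b': node 5→6
i=56 'c': node 6→7  ** P1@[51:56],P3@[53:56]
i=57 'c': node 7→3 (via fail)
i=58 'c': node 3→4

Result: [[2,0],[7,0],[11,3],[15,3],[17,0],[19,2],[27,3],[30,0],[32,2],[39,3],[43,3],[50,1],[50,3],[56,1],[56,3]]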